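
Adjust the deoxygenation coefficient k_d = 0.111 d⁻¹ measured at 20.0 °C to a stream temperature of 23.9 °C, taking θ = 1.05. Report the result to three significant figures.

k_d ≈ 0.134 d⁻¹

k_d(T₂) = k_d(T₁) · θ^(T₂−T₁) = 0.111 × 1.05^(23.9−20.0)
= 0.111 × 1.05^3.90 = 0.111 × 1.210 = 0.1343 d⁻¹.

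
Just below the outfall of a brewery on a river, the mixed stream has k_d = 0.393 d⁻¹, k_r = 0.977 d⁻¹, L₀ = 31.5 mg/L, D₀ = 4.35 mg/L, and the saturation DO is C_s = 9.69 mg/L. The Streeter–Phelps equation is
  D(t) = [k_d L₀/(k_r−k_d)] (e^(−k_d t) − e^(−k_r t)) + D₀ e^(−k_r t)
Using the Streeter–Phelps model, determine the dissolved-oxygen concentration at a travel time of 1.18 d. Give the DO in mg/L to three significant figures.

DO ≈ 1.68 mg/L

k_d L₀/(k_r−k_d) = 0.393×31.5/(0.977−0.393) = 12.38/0.5840 = 21.20 mg/L.
e^(−k_d t) = e^(−0.393×1.180) = 0.6289; e^(−k_r t) = e^(−0.977×1.180) = 0.3157.
D = 21.20 × (0.6289 − 0.3157) + 4.35 × 0.3157 = 6.639 + 1.373 = 8.012 mg/L.
DO = C_s − D = 9.69 − 8.012 = 1.678 mg/L.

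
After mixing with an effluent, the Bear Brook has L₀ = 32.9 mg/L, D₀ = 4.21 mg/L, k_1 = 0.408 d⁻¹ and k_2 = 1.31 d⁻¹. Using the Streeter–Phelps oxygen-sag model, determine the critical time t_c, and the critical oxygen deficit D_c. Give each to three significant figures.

t_c ≈ 0.925 d; D_c ≈ 7.03 mg/L

With k_2/k_1 = 3.211 and 1 − D₀(k_2−k_1)/(k_1 L₀) = 0.7171,
t_c = ln(3.211 × 0.7171) / (1.31 − 0.408) = ln(2.302) / 0.9020 = 0.8340/0.9020 = 0.9246 d.
D_c = (k_1/k_2) L₀ e^(−k_1 t_c) = (0.408/1.31) × 32.9 × e^(−0.408×0.9246) = 0.3115 × 32.9 × 0.6858 = 7.027 mg/L.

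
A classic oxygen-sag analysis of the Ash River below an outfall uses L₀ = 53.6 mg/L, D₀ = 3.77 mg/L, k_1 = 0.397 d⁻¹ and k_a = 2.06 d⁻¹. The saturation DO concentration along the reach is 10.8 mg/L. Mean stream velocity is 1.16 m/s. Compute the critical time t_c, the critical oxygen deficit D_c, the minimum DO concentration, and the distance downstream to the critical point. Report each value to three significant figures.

At the critical point dD/dt = 0, so k_1 L₀ e^(−k_1 t) = k_a D. Substituting D(t) from the Streeter–Phelps equation and solving for t gives
t_c = ln[(k_a/k_1)(1 − D₀(k_a−k_1)/(k_1 L₀))] / (k_a−k_1).
Here k_a−k_1 = 1.663 d⁻¹ and 1 − D₀(k_a−k_1)/(k_1 L₀) = 1 − 3.77×1.663/(0.397×53.6) = 0.7054, so
t_c = ln(5.189 × 0.7054) / 1.663 = 1.297 / 1.663 = 0.7802 d.
D_c = (k_1/k_a) L₀ e^(−k_1 t_c) = (0.397/2.06) × 53.6 × e^(−0.397×0.7802) = 0.1927 × 53.6 × 0.7336 = 7.578 mg/L.
Minimum DO = C_s − D_c = 10.8 − 7.578 = 3.222 mg/L.
x_c = v t_c = 1.16 m/s × 0.7802 d × 86400 s/d = 78200 m ≈ 78.2 km.

t_c ≈ 0.780 d; D_c ≈ 7.58 mg/L; min DO ≈ 3.22 mg/L; x_c ≈ 78.2 km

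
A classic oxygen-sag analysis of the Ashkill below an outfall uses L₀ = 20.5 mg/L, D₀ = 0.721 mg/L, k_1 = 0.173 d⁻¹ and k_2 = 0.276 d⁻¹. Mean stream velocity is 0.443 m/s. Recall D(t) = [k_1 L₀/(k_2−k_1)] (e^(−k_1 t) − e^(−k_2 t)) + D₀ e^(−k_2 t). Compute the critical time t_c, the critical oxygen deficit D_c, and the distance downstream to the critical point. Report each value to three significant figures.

t_c ≈ 4.33 d; D_c ≈ 6.08 mg/L; x_c ≈ 166 km

With k_2/k_1 = 1.595 and 1 − D₀(k_2−k_1)/(k_1 L₀) = 0.9791,
t_c = ln(1.595 × 0.9791) / (0.276 − 0.173) = ln(1.562) / 0.1030 = 0.4459/0.1030 = 4.330 d.
D_c = (k_1/k_2) L₀ e^(−k_1 t_c) = (0.173/0.276) × 20.5 × e^(−0.173×4.330) = 0.6268 × 20.5 × 0.4728 = 6.076 mg/L.
x_c = v t_c = 0.443 m/s × 4.330 d × 86400 s/d = 165700 m ≈ 166 km.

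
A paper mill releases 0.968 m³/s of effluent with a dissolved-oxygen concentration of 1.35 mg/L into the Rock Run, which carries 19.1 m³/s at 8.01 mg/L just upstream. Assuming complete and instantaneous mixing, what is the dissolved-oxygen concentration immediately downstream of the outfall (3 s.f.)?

7.69 mg/L

Flow-weighted mixing: C = (Q_r C_r + Q_w C_w)/(Q_r + Q_w)
= (19.1×8.01 + 0.968×1.35)/(19.1 + 0.968) = 154.3/20.07 = 7.689 mg/L.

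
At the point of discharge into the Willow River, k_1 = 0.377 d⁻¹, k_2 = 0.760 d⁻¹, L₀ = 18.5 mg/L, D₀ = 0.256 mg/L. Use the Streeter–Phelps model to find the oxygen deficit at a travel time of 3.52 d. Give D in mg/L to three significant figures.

D ≈ 3.59 mg/L

k_1 L₀/(k_2−k_1) = 0.377×18.5/(0.760−0.377) = 6.974/0.3830 = 18.21 mg/L.
e^(−k_1 t) = e^(−0.377×3.520) = 0.2653; e^(−k_2 t) = e^(−0.760×3.520) = 0.06889.
D = 18.21 × (0.2653 − 0.06889) + 0.256 × 0.06889 = 3.576 + 0.01764 = 3.594 mg/L.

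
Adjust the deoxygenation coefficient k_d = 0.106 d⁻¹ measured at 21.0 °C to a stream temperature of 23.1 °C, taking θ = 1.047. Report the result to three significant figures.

k_d(T₂) = k_d(T₁) · θ^(T₂−T₁) = 0.106 × 1.047^(23.1−21.0)
= 0.106 × 1.047^2.10 = 0.106 × 1.101 = 0.1167 d⁻¹.

k_d ≈ 0.117 d⁻¹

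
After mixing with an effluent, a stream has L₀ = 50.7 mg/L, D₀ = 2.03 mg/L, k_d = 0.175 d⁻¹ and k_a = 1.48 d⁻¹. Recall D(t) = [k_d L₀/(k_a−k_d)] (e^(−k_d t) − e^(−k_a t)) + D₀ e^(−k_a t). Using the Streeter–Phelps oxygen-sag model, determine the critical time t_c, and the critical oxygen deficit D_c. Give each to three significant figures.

t_c ≈ 1.36 d; D_c ≈ 4.72 mg/L

At the critical point dD/dt = 0, so k_d L₀ e^(−k_d t) = k_a D. Substituting D(t) from the Streeter–Phelps equation and solving for t gives
t_c = ln[(k_a/k_d)(1 − D₀(k_a−k_d)/(k_d L₀))] / (k_a−k_d).
Here k_a−k_d = 1.305 d⁻¹ and 1 − D₀(k_a−k_d)/(k_d L₀) = 1 − 2.03×1.305/(0.175×50.7) = 0.7014, so
t_c = ln(8.457 × 0.7014) / 1.305 = 1.780 / 1.305 = 1.364 d.
L(t_c) = L₀ e^(−k_d t_c) = 50.7 × 0.7876 = 39.93 mg/L, and at the critical point k_a D_c = k_d L, so D_c = (0.175/1.48) × 39.93 = 4.722 mg/L.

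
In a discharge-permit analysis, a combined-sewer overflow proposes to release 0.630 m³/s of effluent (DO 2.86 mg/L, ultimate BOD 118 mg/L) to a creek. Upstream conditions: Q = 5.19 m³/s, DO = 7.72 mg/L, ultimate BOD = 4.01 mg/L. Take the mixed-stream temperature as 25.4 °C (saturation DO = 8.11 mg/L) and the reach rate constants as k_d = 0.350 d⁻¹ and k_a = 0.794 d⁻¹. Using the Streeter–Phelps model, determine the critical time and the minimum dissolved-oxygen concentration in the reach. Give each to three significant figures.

t_c ≈ 1.68 d; minimum DO ≈ 4.11 mg/L

Mixed DO = (5.19×7.72 + 0.630×2.86)/(5.19+0.630) = 41.87/5.820 = 7.194 mg/L.
Mixed L₀ = (5.19×4.01 + 0.630×118)/(5.820) = 95.15/5.820 = 16.35 mg/L.
Initial deficit D₀ = C_s − DO₀ = 8.11 − 7.194 = 0.9161 mg/L.
t_c = (1/0.4440) ln[(0.794/0.350)(1 − 0.9161×0.4440/(0.350×16.35))] = 2.252 × ln(2.107) = 1.679 d.
D_c = (0.350/0.794) × 16.35 × e^(−0.350×1.679) = 0.4408 × 16.35 × 0.5557 = 4.005 mg/L.
Minimum DO = 8.11 − 4.005 = 4.105 mg/L.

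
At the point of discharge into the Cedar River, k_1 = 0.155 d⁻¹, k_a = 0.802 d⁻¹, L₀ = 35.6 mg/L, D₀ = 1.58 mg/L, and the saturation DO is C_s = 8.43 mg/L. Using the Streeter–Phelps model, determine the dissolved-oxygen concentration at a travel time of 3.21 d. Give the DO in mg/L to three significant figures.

k_1 L₀/(k_a−k_1) = 0.155×35.6/(0.802−0.155) = 5.518/0.6470 = 8.529 mg/L.
e^(−k_1 t) = e^(−0.155×3.210) = 0.6080; e^(−k_a t) = e^(−0.802×3.210) = 0.07620.
D = 8.529 × (0.6080 − 0.07620) + 1.58 × 0.07620 = 4.536 + 0.1204 = 4.656 mg/L.
DO = C_s − D = 8.43 − 4.656 = 3.774 mg/L.

DO ≈ 3.77 mg/L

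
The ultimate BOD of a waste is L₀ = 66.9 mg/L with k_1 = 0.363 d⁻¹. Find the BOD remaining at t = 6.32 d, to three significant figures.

L ≈ 6.75 mg/L

L_t = L₀ e^(−k_1 t) = 66.9 × e^(−0.363×6.32) = 66.9 × 0.1008 = 6.747 mg/L.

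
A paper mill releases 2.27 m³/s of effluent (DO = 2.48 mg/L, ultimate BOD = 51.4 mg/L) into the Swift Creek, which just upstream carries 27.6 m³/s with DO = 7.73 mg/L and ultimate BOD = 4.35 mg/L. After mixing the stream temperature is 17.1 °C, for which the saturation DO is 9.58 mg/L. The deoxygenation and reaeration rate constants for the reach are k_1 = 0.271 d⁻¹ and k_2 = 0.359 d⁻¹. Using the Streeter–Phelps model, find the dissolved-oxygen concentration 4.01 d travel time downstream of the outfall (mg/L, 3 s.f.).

Mixed DO = (27.6×7.73 + 2.27×2.48)/(27.6+2.27) = 219.0/29.87 = 7.331 mg/L.
Mixed L₀ = (27.6×4.35 + 2.27×51.4)/(29.87) = 236.7/29.87 = 7.926 mg/L.
Initial deficit D₀ = C_s − DO₀ = 9.58 − 7.331 = 2.249 mg/L.
D(4.01) = [0.271×7.926/(0.359−0.271)](e^(−0.271×4.01) − e^(−0.359×4.01)) + 2.249 e^(−0.359×4.01)
= 24.41 × (0.3373 − 0.2370) + 2.249 × 0.2370 = 2.981 mg/L.
DO = 9.58 − 2.981 = 6.599 mg/L.

DO ≈ 6.60 mg/L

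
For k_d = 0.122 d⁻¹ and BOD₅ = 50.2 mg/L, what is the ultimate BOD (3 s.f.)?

BOD₅ = L₀(1 − e^(−5k_d)) ⇒ L₀ = BOD₅ / (1 − e^(−5×0.122))
= 50.2 / (1 − 0.5434) = 50.2 / 0.4566 = 109.9 mg/L.

L₀ ≈ 110 mg/L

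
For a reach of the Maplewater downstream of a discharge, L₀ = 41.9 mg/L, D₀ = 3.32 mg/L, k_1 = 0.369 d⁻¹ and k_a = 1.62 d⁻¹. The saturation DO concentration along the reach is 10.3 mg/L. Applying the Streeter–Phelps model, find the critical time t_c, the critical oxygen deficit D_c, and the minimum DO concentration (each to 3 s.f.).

t_c ≈ 0.932 d; D_c ≈ 6.77 mg/L; min DO ≈ 3.53 mg/L

With k_a/k_1 = 4.390 and 1 − D₀(k_a−k_1)/(k_1 L₀) = 0.7314,
t_c = ln(4.390 × 0.7314) / (1.62 − 0.369) = ln(3.211) / 1.251 = 1.167/1.251 = 0.9325 d.
L(t_c) = L₀ e^(−k_1 t_c) = 41.9 × 0.7089 = 29.70 mg/L, and at the critical point k_a D_c = k_1 L, so D_c = (0.369/1.62) × 29.70 = 6.765 mg/L.
Minimum DO = C_s − D_c = 10.3 − 6.765 = 3.535 mg/L.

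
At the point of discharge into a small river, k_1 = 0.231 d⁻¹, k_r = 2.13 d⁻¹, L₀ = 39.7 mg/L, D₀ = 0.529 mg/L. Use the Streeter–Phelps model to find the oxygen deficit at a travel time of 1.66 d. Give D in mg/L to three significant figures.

k_1 L₀/(k_r−k_1) = 0.231×39.7/(2.13−0.231) = 9.171/1.899 = 4.829 mg/L.
e^(−k_1 t) = e^(−0.231×1.660) = 0.6815; e^(−k_r t) = e^(−2.13×1.660) = 0.02914.
D = 4.829 × (0.6815 − 0.02914) + 0.529 × 0.02914 = 3.150 + 0.01541 = 3.166 mg/L.

D ≈ 3.17 mg/L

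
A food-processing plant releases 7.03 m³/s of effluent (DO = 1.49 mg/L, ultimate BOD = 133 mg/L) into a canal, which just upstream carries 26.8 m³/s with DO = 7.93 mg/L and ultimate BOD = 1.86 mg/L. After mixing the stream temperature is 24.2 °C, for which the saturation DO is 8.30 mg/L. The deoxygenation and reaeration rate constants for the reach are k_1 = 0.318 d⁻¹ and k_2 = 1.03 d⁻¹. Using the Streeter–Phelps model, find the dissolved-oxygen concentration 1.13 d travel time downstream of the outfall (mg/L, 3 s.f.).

Mixed DO = (26.8×7.93 + 7.03×1.49)/(26.8+7.03) = 223.0/33.83 = 6.592 mg/L.
Mixed L₀ = (26.8×1.86 + 7.03×133)/(33.83) = 984.8/33.83 = 29.11 mg/L.
Initial deficit D₀ = C_s − DO₀ = 8.30 − 6.592 = 1.708 mg/L.
D(1.13) = [0.318×29.11/(1.03−0.318)](e^(−0.318×1.13) − e^(−1.03×1.13)) + 1.708 e^(−1.03×1.13)
= 13.00 × (0.6981 − 0.3123) + 1.708 × 0.3123 = 5.551 mg/L.
DO = 8.30 − 5.551 = 2.749 mg/L.

DO ≈ 2.75 mg/L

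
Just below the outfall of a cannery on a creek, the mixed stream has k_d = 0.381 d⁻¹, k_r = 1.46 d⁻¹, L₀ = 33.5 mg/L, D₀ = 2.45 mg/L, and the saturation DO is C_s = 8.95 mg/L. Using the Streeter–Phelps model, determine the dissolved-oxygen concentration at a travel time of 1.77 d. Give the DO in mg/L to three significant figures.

DO ≈ 3.63 mg/L

k_d L₀/(k_r−k_d) = 0.381×33.5/(1.46−0.381) = 12.76/1.079 = 11.83 mg/L.
e^(−k_d t) = e^(−0.381×1.770) = 0.5095; e^(−k_r t) = e^(−1.46×1.770) = 0.07546.
D = 11.83 × (0.5095 − 0.07546) + 2.45 × 0.07546 = 5.134 + 0.1849 = 5.319 mg/L.
DO = C_s − D = 8.95 − 5.319 = 3.631 mg/L.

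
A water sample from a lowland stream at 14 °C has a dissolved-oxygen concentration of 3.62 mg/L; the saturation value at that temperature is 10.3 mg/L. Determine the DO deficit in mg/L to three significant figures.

D ≈ 6.68 mg/L

D = C_s − C = 10.3 − 3.62 = 6.68 mg/L.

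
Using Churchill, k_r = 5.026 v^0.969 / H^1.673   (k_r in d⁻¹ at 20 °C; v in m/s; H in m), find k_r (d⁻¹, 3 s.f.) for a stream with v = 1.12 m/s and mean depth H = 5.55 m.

k_r = 5.026 × 1.12^0.969 / 5.55^1.673 = 5.026 × 1.116 / 17.59 = 0.3189 d⁻¹.

k_r ≈ 0.319 d⁻¹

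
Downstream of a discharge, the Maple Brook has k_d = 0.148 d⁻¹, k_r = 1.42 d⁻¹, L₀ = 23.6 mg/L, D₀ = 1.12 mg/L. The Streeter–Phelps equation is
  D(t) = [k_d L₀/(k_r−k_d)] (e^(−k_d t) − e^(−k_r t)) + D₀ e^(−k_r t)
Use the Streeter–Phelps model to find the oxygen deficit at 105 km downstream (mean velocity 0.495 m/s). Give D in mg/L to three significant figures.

D ≈ 1.86 mg/L

Travel time t = x/v = 105 km / (0.495 m/s) = 105000 m / 0.495 m/s = 212100 s = 2.455 d.
k_d L₀/(k_r−k_d) = 0.148×23.6/(1.42−0.148) = 3.493/1.272 = 2.746 mg/L.
e^(−k_d t) = e^(−0.148×2.455) = 0.6953; e^(−k_r t) = e^(−1.42×2.455) = 0.03062.
D = 2.746 × (0.6953 − 0.03062) + 1.12 × 0.03062 = 1.825 + 0.03429 = 1.860 mg/L.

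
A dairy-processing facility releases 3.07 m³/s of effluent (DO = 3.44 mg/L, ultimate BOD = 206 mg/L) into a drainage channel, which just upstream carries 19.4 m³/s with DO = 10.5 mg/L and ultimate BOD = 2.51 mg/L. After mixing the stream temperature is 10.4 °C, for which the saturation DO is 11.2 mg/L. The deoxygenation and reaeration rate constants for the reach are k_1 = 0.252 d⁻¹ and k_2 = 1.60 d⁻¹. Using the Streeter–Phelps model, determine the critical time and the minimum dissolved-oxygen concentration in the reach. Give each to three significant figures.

Mixed DO = (19.4×10.5 + 3.07×3.44)/(19.4+3.07) = 214.3/22.47 = 9.535 mg/L.
Mixed L₀ = (19.4×2.51 + 3.07×206)/(22.47) = 681.1/22.47 = 30.31 mg/L.
Initial deficit D₀ = C_s − DO₀ = 11.2 − 9.535 = 1.665 mg/L.
t_c = (1/1.348) ln[(1.60/0.252)(1 − 1.665×1.348/(0.252×30.31))] = 0.7418 × ln(4.484) = 1.113 d.
D_c = (0.252/1.60) × 30.31 × e^(−0.252×1.113) = 0.1575 × 30.31 × 0.7554 = 3.606 mg/L.
Minimum DO = 11.2 − 3.606 = 7.594 mg/L.

t_c ≈ 1.11 d; minimum DO ≈ 7.59 mg/L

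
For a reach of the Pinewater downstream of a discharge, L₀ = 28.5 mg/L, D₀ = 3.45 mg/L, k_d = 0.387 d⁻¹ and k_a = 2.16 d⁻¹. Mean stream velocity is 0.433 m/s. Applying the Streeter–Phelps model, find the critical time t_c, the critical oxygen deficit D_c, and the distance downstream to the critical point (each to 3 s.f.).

t_c ≈ 0.514 d; D_c ≈ 4.19 mg/L; x_c ≈ 19.2 km

At the critical point dD/dt = 0, so k_d L₀ e^(−k_d t) = k_a D. Substituting D(t) from the Streeter–Phelps equation and solving for t gives
t_c = ln[(k_a/k_d)(1 − D₀(k_a−k_d)/(k_d L₀))] / (k_a−k_d).
Here k_a−k_d = 1.773 d⁻¹ and 1 − D₀(k_a−k_d)/(k_d L₀) = 1 − 3.45×1.773/(0.387×28.5) = 0.4454, so
t_c = ln(5.581 × 0.4454) / 1.773 = 0.9107 / 1.773 = 0.5136 d.
L(t_c) = L₀ e^(−k_d t_c) = 28.5 × 0.8197 = 23.36 mg/L, and at the critical point k_a D_c = k_d L, so D_c = (0.387/2.16) × 23.36 = 4.186 mg/L.
x_c = v t_c = 0.433 m/s × 0.5136 d × 86400 s/d = 19220 m ≈ 19.2 km.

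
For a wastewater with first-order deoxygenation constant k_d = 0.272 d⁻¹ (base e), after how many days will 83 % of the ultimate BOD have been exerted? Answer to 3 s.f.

t ≈ 6.51 d

y/L₀ = 1 − e^(−k_d t) = 0.83 ⇒ e^(−k_d t) = 0.170
t = −ln(0.170) / 0.272 = 1.772 / 0.272 = 6.515 d.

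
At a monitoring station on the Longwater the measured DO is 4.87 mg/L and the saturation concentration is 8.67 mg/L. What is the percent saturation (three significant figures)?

56.2 % saturation

% saturation = C/C_s × 100 = 4.87/8.67 × 100 = 56.2 %.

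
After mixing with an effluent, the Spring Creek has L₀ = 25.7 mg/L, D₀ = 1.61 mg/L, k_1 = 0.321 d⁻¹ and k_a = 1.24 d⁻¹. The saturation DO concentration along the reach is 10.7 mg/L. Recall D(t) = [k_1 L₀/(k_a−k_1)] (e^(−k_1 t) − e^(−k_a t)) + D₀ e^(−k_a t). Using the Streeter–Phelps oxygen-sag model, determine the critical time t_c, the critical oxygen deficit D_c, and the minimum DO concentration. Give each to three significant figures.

t_c ≈ 1.26 d; D_c ≈ 4.45 mg/L; min DO ≈ 6.25 mg/L

At the critical point dD/dt = 0, so k_1 L₀ e^(−k_1 t) = k_a D. Substituting D(t) from the Streeter–Phelps equation and solving for t gives
t_c = ln[(k_a/k_1)(1 − D₀(k_a−k_1)/(k_1 L₀))] / (k_a−k_1).
Here k_a−k_1 = 0.9190 d⁻¹ and 1 − D₀(k_a−k_1)/(k_1 L₀) = 1 − 1.61×0.9190/(0.321×25.7) = 0.8206, so
t_c = ln(3.863 × 0.8206) / 0.9190 = 1.154 / 0.9190 = 1.255 d.
D_c = (k_1/k_a) L₀ e^(−k_1 t_c) = (0.321/1.24) × 25.7 × e^(−0.321×1.255) = 0.2589 × 25.7 × 0.6683 = 4.446 mg/L.
Minimum DO = C_s − D_c = 10.7 − 4.446 = 6.254 mg/L.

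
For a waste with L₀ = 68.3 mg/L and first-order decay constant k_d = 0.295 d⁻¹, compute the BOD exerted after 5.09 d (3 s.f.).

y_t = L₀(1 − e^(−k_d t)) = 68.3 × (1 − e^(−0.295×5.09))
= 68.3 × (1 − 0.2228) = 68.3 × 0.7772 = 53.08 mg/L.

y ≈ 53.1 mg/L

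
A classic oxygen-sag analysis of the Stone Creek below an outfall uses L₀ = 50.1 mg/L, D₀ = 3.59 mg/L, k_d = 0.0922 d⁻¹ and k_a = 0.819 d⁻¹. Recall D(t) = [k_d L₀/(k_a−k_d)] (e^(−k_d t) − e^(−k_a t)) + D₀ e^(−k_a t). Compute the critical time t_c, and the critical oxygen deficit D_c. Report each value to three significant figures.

t_c ≈ 1.86 d; D_c ≈ 4.75 mg/L

With k_a/k_d = 8.883 and 1 − D₀(k_a−k_d)/(k_d L₀) = 0.4351,
t_c = ln(8.883 × 0.4351) / (0.819 − 0.0922) = ln(3.865) / 0.7268 = 1.352/0.7268 = 1.860 d.
L(t_c) = L₀ e^(−k_d t_c) = 50.1 × 0.8424 = 42.20 mg/L, and at the critical point k_a D_c = k_d L, so D_c = (0.0922/0.819) × 42.20 = 4.751 mg/L.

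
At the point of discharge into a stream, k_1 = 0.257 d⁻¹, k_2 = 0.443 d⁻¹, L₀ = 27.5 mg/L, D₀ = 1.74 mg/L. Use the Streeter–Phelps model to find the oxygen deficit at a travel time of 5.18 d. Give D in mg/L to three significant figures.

k_1 L₀/(k_2−k_1) = 0.257×27.5/(0.443−0.257) = 7.067/0.1860 = 38.00 mg/L.
e^(−k_1 t) = e^(−0.257×5.180) = 0.2641; e^(−k_2 t) = e^(−0.443×5.180) = 0.1008.
D = 38.00 × (0.2641 − 0.1008) + 1.74 × 0.1008 = 6.207 + 0.1754 = 6.382 mg/L.

D ≈ 6.38 mg/L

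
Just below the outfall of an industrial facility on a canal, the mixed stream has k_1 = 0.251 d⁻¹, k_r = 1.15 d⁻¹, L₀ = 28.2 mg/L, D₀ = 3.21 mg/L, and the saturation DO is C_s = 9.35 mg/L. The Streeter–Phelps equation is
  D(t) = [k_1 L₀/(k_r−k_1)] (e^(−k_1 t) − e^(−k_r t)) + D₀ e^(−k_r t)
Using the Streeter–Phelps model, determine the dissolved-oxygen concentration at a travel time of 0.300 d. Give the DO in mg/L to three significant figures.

k_1 L₀/(k_r−k_1) = 0.251×28.2/(1.15−0.251) = 7.078/0.8990 = 7.873 mg/L.
e^(−k_1 t) = e^(−0.251×0.3000) = 0.9275; e^(−k_r t) = e^(−1.15×0.3000) = 0.7082.
D = 7.873 × (0.9275 − 0.7082) + 3.21 × 0.7082 = 1.726 + 2.273 = 4.000 mg/L.
DO = C_s − D = 9.35 − 4.000 = 5.350 mg/L.

DO ≈ 5.35 mg/L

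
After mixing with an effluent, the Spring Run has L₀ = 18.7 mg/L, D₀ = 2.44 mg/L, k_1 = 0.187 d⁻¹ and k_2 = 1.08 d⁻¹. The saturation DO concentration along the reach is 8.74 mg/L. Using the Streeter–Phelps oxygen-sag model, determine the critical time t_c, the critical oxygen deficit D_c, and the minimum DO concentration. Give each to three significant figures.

At the critical point dD/dt = 0, so k_1 L₀ e^(−k_1 t) = k_2 D. Substituting D(t) from the Streeter–Phelps equation and solving for t gives
t_c = ln[(k_2/k_1)(1 − D₀(k_2−k_1)/(k_1 L₀))] / (k_2−k_1).
Here k_2−k_1 = 0.8930 d⁻¹ and 1 − D₀(k_2−k_1)/(k_1 L₀) = 1 − 2.44×0.8930/(0.187×18.7) = 0.3769, so
t_c = ln(5.775 × 0.3769) / 0.8930 = 0.7778 / 0.8930 = 0.8710 d.
D_c = (k_1/k_2) L₀ e^(−k_1 t_c) = (0.187/1.08) × 18.7 × e^(−0.187×0.8710) = 0.1731 × 18.7 × 0.8497 = 2.751 mg/L.
Minimum DO = C_s − D_c = 8.74 − 2.751 = 5.989 mg/L.

t_c ≈ 0.871 d; D_c ≈ 2.75 mg/L; min DO ≈ 5.99 mg/L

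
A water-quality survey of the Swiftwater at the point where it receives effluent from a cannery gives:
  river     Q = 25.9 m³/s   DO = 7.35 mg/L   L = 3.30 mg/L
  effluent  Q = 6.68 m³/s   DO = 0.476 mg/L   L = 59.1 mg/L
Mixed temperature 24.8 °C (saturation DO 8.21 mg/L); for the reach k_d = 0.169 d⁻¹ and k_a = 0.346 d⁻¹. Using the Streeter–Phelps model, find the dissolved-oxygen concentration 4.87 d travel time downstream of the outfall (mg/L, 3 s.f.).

DO ≈ 4.22 mg/L

Mixed DO = (25.9×7.35 + 6.68×0.476)/(25.9+6.68) = 193.5/32.58 = 5.941 mg/L.
Mixed L₀ = (25.9×3.30 + 6.68×59.1)/(32.58) = 480.3/32.58 = 14.74 mg/L.
Initial deficit D₀ = C_s − DO₀ = 8.21 − 5.941 = 2.269 mg/L.
D(4.87) = [0.169×14.74/(0.346−0.169)](e^(−0.169×4.87) − e^(−0.346×4.87)) + 2.269 e^(−0.346×4.87)
= 14.07 × (0.4391 − 0.1854) + 2.269 × 0.1854 = 3.991 mg/L.
DO = 8.21 − 3.991 = 4.219 mg/L.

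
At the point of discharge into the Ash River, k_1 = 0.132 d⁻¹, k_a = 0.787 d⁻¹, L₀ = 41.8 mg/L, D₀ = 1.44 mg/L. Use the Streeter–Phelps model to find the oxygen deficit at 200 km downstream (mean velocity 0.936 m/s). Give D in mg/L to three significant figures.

D ≈ 5.08 mg/L

Travel time t = x/v = 200 km / (0.936 m/s) = 200000 m / 0.936 m/s = 213700 s = 2.473 d.
k_1 L₀/(k_a−k_1) = 0.132×41.8/(0.787−0.132) = 5.518/0.6550 = 8.424 mg/L.
e^(−k_1 t) = e^(−0.132×2.473) = 0.7215; e^(−k_a t) = e^(−0.787×2.473) = 0.1428.
D = 8.424 × (0.7215 − 0.1428) + 1.44 × 0.1428 = 4.875 + 0.2056 = 5.080 mg/L.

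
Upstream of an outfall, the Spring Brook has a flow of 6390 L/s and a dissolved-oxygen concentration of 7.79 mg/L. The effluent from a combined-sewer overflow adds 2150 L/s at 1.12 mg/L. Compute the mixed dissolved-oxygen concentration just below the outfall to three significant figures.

Flow-weighted mixing: C = (Q_r C_r + Q_w C_w)/(Q_r + Q_w)
= (6390×7.79 + 2150×1.12)/(6390 + 2150) = 52190/8540 = 6.111 mg/L.

6.11 mg/L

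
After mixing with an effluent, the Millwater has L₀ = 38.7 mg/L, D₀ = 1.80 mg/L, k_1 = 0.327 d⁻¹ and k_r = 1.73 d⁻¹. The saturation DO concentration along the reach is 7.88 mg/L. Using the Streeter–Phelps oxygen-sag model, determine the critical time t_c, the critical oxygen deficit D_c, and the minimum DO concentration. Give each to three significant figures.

t_c = [1/(k_r−k_1)] ln[(k_r/k_1)(1 − D₀(k_r−k_1)/(k_1 L₀))]
= [1/(1.73−0.327)] ln[(1.73/0.327)(1 − 1.80×1.403/(0.327×38.7))]
= (1/1.403) ln[5.291 × 0.8004] = 0.7128 × ln(4.235) = 0.7128 × 1.443 = 1.029 d.
L(t_c) = L₀ e^(−k_1 t_c) = 38.7 × 0.7143 = 27.64 mg/L, and at the critical point k_r D_c = k_1 L, so D_c = (0.327/1.73) × 27.64 = 5.225 mg/L.
Minimum DO = C_s − D_c = 7.88 − 5.225 = 2.655 mg/L.

t_c ≈ 1.03 d; D_c ≈ 5.23 mg/L; min DO ≈ 2.65 mg/L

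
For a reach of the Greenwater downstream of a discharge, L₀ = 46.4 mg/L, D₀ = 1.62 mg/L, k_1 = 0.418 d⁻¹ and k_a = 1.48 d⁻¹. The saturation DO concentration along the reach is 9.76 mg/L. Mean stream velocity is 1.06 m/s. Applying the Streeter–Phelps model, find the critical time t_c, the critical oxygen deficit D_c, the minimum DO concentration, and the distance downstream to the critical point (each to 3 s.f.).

With k_a/k_1 = 3.541 and 1 − D₀(k_a−k_1)/(k_1 L₀) = 0.9113,
t_c = ln(3.541 × 0.9113) / (1.48 − 0.418) = ln(3.227) / 1.062 = 1.171/1.062 = 1.103 d.
L(t_c) = L₀ e^(−k_1 t_c) = 46.4 × 0.6306 = 29.26 mg/L, and at the critical point k_a D_c = k_1 L, so D_c = (0.418/1.48) × 29.26 = 8.264 mg/L.
Minimum DO = C_s − D_c = 9.76 − 8.264 = 1.496 mg/L.
x_c = v t_c = 1.06 m/s × 1.103 d × 86400 s/d = 101000 m ≈ 101 km.

t_c ≈ 1.10 d; D_c ≈ 8.26 mg/L; min DO ≈ 1.50 mg/L; x_c ≈ 101 km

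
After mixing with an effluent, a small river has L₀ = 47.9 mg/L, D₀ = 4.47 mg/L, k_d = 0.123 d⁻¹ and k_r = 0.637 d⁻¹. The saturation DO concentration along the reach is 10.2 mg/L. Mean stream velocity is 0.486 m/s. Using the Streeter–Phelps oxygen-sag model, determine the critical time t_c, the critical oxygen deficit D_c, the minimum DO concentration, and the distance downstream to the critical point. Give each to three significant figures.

t_c ≈ 2.24 d; D_c ≈ 7.02 mg/L; min DO ≈ 3.18 mg/L; x_c ≈ 94.0 km

At the critical point dD/dt = 0, so k_d L₀ e^(−k_d t) = k_r D. Substituting D(t) from the Streeter–Phelps equation and solving for t gives
t_c = ln[(k_r/k_d)(1 − D₀(k_r−k_d)/(k_d L₀))] / (k_r−k_d).
Here k_r−k_d = 0.5140 d⁻¹ and 1 − D₀(k_r−k_d)/(k_d L₀) = 1 − 4.47×0.5140/(0.123×47.9) = 0.6100, so
t_c = ln(5.179 × 0.6100) / 0.5140 = 1.150 / 0.5140 = 2.238 d.
D_c = (k_d/k_r) L₀ e^(−k_d t_c) = (0.123/0.637) × 47.9 × e^(−0.123×2.238) = 0.1931 × 47.9 × 0.7594 = 7.023 mg/L.
Minimum DO = C_s − D_c = 10.2 − 7.023 = 3.177 mg/L.
x_c = v t_c = 0.486 m/s × 2.238 d × 86400 s/d = 93980 m ≈ 94.0 km.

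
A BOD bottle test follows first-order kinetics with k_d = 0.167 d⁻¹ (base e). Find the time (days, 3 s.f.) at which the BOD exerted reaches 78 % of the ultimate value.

y/L₀ = 1 − e^(−k_d t) = 0.78 ⇒ e^(−k_d t) = 0.220
t = −ln(0.220) / 0.167 = 1.514 / 0.167 = 9.067 d.

t ≈ 9.07 d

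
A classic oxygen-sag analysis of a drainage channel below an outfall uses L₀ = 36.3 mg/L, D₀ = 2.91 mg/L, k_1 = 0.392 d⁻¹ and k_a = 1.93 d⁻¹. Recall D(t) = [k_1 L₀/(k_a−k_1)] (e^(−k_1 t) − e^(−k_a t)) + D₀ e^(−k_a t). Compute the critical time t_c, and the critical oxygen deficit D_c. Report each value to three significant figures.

With k_a/k_1 = 4.923 and 1 − D₀(k_a−k_1)/(k_1 L₀) = 0.6855,
t_c = ln(4.923 × 0.6855) / (1.93 − 0.392) = ln(3.375) / 1.538 = 1.216/1.538 = 0.7909 d.
D_c = (k_1/k_a) L₀ e^(−k_1 t_c) = (0.392/1.93) × 36.3 × e^(−0.392×0.7909) = 0.2031 × 36.3 × 0.7334 = 5.407 mg/L.

t_c ≈ 0.791 d; D_c ≈ 5.41 mg/L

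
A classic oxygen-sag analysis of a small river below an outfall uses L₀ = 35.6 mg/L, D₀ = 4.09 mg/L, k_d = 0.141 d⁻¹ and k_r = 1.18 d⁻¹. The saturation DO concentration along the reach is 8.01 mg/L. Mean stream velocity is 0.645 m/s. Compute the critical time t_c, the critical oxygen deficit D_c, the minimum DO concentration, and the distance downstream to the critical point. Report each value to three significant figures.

t_c ≈ 0.241 d; D_c ≈ 4.11 mg/L; min DO ≈ 3.90 mg/L; x_c ≈ 13.4 km

With k_r/k_d = 8.369 and 1 − D₀(k_r−k_d)/(k_d L₀) = 0.1534,
t_c = ln(8.369 × 0.1534) / (1.18 − 0.141) = ln(1.284) / 1.039 = 0.2499/1.039 = 0.2405 d.
L(t_c) = L₀ e^(−k_d t_c) = 35.6 × 0.9667 = 34.41 mg/L, and at the critical point k_r D_c = k_d L, so D_c = (0.141/1.18) × 34.41 = 4.112 mg/L.
Minimum DO = C_s − D_c = 8.01 − 4.112 = 3.898 mg/L.
x_c = v t_c = 0.645 m/s × 0.2405 d × 86400 s/d = 13400 m ≈ 13.4 km.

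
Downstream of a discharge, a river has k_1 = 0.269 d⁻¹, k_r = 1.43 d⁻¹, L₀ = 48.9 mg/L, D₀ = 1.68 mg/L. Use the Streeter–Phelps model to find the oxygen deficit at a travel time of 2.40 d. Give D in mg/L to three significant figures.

D ≈ 5.63 mg/L

k_1 L₀/(k_r−k_1) = 0.269×48.9/(1.43−0.269) = 13.15/1.161 = 11.33 mg/L.
e^(−k_1 t) = e^(−0.269×2.400) = 0.5243; e^(−k_r t) = e^(−1.43×2.400) = 0.03232.
D = 11.33 × (0.5243 − 0.03232) + 1.68 × 0.03232 = 5.575 + 0.05430 = 5.629 mg/L.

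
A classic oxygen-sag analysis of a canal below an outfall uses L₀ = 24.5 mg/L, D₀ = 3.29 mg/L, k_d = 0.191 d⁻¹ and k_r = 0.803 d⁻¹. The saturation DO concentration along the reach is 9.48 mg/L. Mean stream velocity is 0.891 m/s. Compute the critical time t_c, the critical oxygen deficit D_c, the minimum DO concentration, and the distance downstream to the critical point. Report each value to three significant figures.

t_c ≈ 1.43 d; D_c ≈ 4.44 mg/L; min DO ≈ 5.04 mg/L; x_c ≈ 110 km

With k_r/k_d = 4.204 and 1 − D₀(k_r−k_d)/(k_d L₀) = 0.5697,
t_c = ln(4.204 × 0.5697) / (0.803 − 0.191) = ln(2.395) / 0.6120 = 0.8735/0.6120 = 1.427 d.
D_c = (k_d/k_r) L₀ e^(−k_d t_c) = (0.191/0.803) × 24.5 × e^(−0.191×1.427) = 0.2379 × 24.5 × 0.7614 = 4.437 mg/L.
Minimum DO = C_s − D_c = 9.48 − 4.437 = 5.043 mg/L.
x_c = v t_c = 0.891 m/s × 1.427 d × 86400 s/d = 109900 m ≈ 110 km.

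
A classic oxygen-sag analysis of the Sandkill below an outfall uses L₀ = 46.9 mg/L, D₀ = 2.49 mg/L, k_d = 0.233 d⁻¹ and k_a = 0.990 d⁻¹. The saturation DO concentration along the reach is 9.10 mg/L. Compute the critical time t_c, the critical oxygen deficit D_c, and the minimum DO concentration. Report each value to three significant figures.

At the critical point dD/dt = 0, so k_d L₀ e^(−k_d t) = k_a D. Substituting D(t) from the Streeter–Phelps equation and solving for t gives
t_c = ln[(k_a/k_d)(1 − D₀(k_a−k_d)/(k_d L₀))] / (k_a−k_d).
Here k_a−k_d = 0.7570 d⁻¹ and 1 − D₀(k_a−k_d)/(k_d L₀) = 1 − 2.49×0.7570/(0.233×46.9) = 0.8275, so
t_c = ln(4.249 × 0.8275) / 0.7570 = 1.257 / 0.7570 = 1.661 d.
D_c = (k_d/k_a) L₀ e^(−k_d t_c) = (0.233/0.990) × 46.9 × e^(−0.233×1.661) = 0.2354 × 46.9 × 0.6791 = 7.496 mg/L.
Minimum DO = C_s − D_c = 9.10 − 7.496 = 1.604 mg/L.

t_c ≈ 1.66 d; D_c ≈ 7.50 mg/L; min DO ≈ 1.60 mg/L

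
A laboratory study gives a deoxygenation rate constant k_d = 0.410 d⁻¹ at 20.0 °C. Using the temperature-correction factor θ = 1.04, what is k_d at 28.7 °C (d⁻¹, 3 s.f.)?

k_d ≈ 0.577 d⁻¹

k_d(T₂) = k_d(T₁) · θ^(T₂−T₁) = 0.410 × 1.04^(28.7−20.0)
= 0.410 × 1.04^8.70 = 0.410 × 1.407 = 0.5767 d⁻¹.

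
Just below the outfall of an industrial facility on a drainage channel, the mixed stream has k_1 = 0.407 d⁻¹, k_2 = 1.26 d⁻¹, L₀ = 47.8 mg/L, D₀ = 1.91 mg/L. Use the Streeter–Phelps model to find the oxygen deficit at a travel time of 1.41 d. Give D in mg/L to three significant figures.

k_1 L₀/(k_2−k_1) = 0.407×47.8/(1.26−0.407) = 19.45/0.8530 = 22.81 mg/L.
e^(−k_1 t) = e^(−0.407×1.410) = 0.5633; e^(−k_2 t) = e^(−1.26×1.410) = 0.1692.
D = 22.81 × (0.5633 − 0.1692) + 1.91 × 0.1692 = 8.989 + 0.3232 = 9.312 mg/L.

D ≈ 9.31 mg/L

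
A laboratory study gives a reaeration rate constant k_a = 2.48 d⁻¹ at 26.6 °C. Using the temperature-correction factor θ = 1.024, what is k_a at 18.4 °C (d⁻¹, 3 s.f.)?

k_a ≈ 2.04 d⁻¹

k_a(T₂) = k_a(T₁) · θ^(T₂−T₁) = 2.48 × 1.024^(18.4−26.6)
= 2.48 × 1.024^-8.20 = 2.48 × 0.8233 = 2.042 d⁻¹.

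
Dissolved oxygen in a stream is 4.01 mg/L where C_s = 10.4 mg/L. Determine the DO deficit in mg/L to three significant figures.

D = C_s − C = 10.4 − 4.01 = 6.39 mg/L.

D ≈ 6.39 mg/L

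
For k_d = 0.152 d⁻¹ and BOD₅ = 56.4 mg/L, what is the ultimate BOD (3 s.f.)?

BOD₅ = L₀(1 − e^(−5k_d)) ⇒ L₀ = BOD₅ / (1 − e^(−5×0.152))
= 56.4 / (1 − 0.4677) = 56.4 / 0.5323 = 105.9 mg/L.

L₀ ≈ 106 mg/L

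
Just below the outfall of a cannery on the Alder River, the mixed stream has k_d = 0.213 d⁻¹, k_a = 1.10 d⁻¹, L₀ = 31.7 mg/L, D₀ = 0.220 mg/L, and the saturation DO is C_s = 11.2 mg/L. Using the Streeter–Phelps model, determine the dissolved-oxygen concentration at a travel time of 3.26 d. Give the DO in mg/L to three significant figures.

k_d L₀/(k_a−k_d) = 0.213×31.7/(1.10−0.213) = 6.752/0.8870 = 7.612 mg/L.
e^(−k_d t) = e^(−0.213×3.260) = 0.4994; e^(−k_a t) = e^(−1.10×3.260) = 0.02771.
D = 7.612 × (0.4994 − 0.02771) + 0.220 × 0.02771 = 3.591 + 0.006096 = 3.597 mg/L.
DO = C_s − D = 11.2 − 3.597 = 7.603 mg/L.

DO ≈ 7.60 mg/L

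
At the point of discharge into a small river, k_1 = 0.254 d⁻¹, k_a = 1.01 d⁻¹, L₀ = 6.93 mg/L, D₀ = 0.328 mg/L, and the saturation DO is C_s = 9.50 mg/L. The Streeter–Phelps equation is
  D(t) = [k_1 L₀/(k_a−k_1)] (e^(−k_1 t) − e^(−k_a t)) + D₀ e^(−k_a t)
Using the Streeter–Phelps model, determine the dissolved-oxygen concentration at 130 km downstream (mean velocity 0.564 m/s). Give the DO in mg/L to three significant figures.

DO ≈ 8.45 mg/L

Travel time t = x/v = 130 km / (0.564 m/s) = 130000 m / 0.564 m/s = 230500 s = 2.668 d.
k_1 L₀/(k_a−k_1) = 0.254×6.93/(1.01−0.254) = 1.760/0.7560 = 2.328 mg/L.
e^(−k_1 t) = e^(−0.254×2.668) = 0.5078; e^(−k_a t) = e^(−1.01×2.668) = 0.06758.
D = 2.328 × (0.5078 − 0.06758) + 0.328 × 0.06758 = 1.025 + 0.02217 = 1.047 mg/L.
DO = C_s − D = 9.50 − 1.047 = 8.453 mg/L.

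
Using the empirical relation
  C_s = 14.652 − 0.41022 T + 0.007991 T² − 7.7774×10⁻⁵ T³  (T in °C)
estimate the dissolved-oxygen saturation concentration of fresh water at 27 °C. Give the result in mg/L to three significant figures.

C_s = 14.652 − 0.41022×27 + 0.007991×27² − 7.7774×10⁻⁵×27³ = 7.871 mg/L.

C_s ≈ 7.87 mg/L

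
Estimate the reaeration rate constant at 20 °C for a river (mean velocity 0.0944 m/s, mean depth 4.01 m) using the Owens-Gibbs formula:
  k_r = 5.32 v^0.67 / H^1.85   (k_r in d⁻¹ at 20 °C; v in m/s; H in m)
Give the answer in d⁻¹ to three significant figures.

k_r ≈ 0.0838 d⁻¹

k_r = 5.32 × 0.0944^0.67 / 4.01^1.85 = 5.32 × 0.2057 / 13.06 = 0.08382 d⁻¹.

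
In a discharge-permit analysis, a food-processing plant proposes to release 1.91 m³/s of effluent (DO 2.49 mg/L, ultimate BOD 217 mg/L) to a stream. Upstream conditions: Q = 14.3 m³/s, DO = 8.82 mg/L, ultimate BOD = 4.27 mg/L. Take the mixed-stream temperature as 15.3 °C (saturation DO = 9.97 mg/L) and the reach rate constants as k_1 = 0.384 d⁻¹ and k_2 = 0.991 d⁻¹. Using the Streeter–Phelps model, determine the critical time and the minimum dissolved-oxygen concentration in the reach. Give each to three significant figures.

Mixed DO = (14.3×8.82 + 1.91×2.49)/(14.3+1.91) = 130.9/16.21 = 8.074 mg/L.
Mixed L₀ = (14.3×4.27 + 1.91×217)/(16.21) = 475.5/16.21 = 29.34 mg/L.
Initial deficit D₀ = C_s − DO₀ = 9.97 − 8.074 = 1.896 mg/L.
t_c = (1/0.6070) ln[(0.991/0.384)(1 − 1.896×0.6070/(0.384×29.34))] = 1.647 × ln(2.317) = 1.384 d.
D_c = (0.384/0.991) × 29.34 × e^(−0.384×1.384) = 0.3875 × 29.34 × 0.5877 = 6.680 mg/L.
Minimum DO = 9.97 − 6.680 = 3.290 mg/L.

t_c ≈ 1.38 d; minimum DO ≈ 3.29 mg/L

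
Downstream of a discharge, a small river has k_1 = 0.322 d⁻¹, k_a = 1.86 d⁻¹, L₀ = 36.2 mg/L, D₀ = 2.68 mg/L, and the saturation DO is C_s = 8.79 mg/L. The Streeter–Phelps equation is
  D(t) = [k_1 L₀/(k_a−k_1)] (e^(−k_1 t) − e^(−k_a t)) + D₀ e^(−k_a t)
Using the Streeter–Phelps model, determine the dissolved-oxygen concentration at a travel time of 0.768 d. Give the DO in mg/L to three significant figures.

k_1 L₀/(k_a−k_1) = 0.322×36.2/(1.86−0.322) = 11.66/1.538 = 7.579 mg/L.
e^(−k_1 t) = e^(−0.322×0.7680) = 0.7809; e^(−k_a t) = e^(−1.86×0.7680) = 0.2397.
D = 7.579 × (0.7809 − 0.2397) + 2.68 × 0.2397 = 4.102 + 0.6423 = 4.744 mg/L.
DO = C_s − D = 8.79 − 4.744 = 4.046 mg/L.

DO ≈ 4.05 mg/L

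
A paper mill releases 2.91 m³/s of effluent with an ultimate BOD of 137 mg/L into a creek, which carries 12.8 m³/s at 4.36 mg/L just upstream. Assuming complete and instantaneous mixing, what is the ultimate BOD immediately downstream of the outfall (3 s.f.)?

Flow-weighted mixing: C = (Q_r C_r + Q_w C_w)/(Q_r + Q_w)
= (12.8×4.36 + 2.91×137)/(12.8 + 2.91) = 454.5/15.71 = 28.93 mg/L.

28.9 mg/L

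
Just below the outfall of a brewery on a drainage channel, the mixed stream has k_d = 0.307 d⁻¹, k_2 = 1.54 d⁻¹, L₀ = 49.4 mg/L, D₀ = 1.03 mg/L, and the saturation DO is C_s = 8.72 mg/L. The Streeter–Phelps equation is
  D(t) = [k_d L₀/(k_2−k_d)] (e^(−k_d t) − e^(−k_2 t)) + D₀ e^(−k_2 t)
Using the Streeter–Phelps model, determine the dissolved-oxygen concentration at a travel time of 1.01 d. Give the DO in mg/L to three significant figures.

DO ≈ 2.08 mg/L

k_d L₀/(k_2−k_d) = 0.307×49.4/(1.54−0.307) = 15.17/1.233 = 12.30 mg/L.
e^(−k_d t) = e^(−0.307×1.010) = 0.7334; e^(−k_2 t) = e^(−1.54×1.010) = 0.2111.
D = 12.30 × (0.7334 − 0.2111) + 1.03 × 0.2111 = 6.424 + 0.2174 = 6.642 mg/L.
DO = C_s − D = 8.72 − 6.642 = 2.078 mg/L.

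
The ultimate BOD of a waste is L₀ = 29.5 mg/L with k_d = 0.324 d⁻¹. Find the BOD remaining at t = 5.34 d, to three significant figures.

L_t = L₀ e^(−k_d t) = 29.5 × e^(−0.324×5.34) = 29.5 × 0.1773 = 5.229 mg/L.

L ≈ 5.23 mg/L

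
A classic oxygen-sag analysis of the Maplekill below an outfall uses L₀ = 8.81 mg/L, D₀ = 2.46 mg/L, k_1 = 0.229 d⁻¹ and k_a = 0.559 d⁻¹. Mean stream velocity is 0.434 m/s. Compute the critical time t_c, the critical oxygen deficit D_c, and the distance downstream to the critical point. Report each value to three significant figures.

At the critical point dD/dt = 0, so k_1 L₀ e^(−k_1 t) = k_a D. Substituting D(t) from the Streeter–Phelps equation and solving for t gives
t_c = ln[(k_a/k_1)(1 − D₀(k_a−k_1)/(k_1 L₀))] / (k_a−k_1).
Here k_a−k_1 = 0.3300 d⁻¹ and 1 − D₀(k_a−k_1)/(k_1 L₀) = 1 − 2.46×0.3300/(0.229×8.81) = 0.5976, so
t_c = ln(2.441 × 0.5976) / 0.3300 = 0.3776 / 0.3300 = 1.144 d.
D_c = (k_1/k_a) L₀ e^(−k_1 t_c) = (0.229/0.559) × 8.81 × e^(−0.229×1.144) = 0.4097 × 8.81 × 0.7695 = 2.777 mg/L.
x_c = v t_c = 0.434 m/s × 1.144 d × 86400 s/d = 42910 m ≈ 42.9 km.

t_c ≈ 1.14 d; D_c ≈ 2.78 mg/L; x_c ≈ 42.9 km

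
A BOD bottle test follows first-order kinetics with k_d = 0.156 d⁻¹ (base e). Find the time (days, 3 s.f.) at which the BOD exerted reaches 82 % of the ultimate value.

t ≈ 11.0 d

y/L₀ = 1 − e^(−k_d t) = 0.82 ⇒ e^(−k_d t) = 0.180
t = −ln(0.180) / 0.156 = 1.715 / 0.156 = 10.99 d.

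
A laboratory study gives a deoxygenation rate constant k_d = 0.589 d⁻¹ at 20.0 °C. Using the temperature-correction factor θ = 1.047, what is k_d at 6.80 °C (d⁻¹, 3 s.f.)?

k_d ≈ 0.321 d⁻¹

k_d(T₂) = k_d(T₁) · θ^(T₂−T₁) = 0.589 × 1.047^(6.80−20.0)
= 0.589 × 1.047^-13.2 = 0.589 × 0.5454 = 0.3212 d⁻¹.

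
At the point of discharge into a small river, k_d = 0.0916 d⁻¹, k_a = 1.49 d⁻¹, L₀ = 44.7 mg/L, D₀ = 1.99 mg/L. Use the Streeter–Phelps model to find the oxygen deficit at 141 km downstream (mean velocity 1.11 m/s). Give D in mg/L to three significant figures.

D ≈ 2.45 mg/L

Travel time t = x/v = 141 km / (1.11 m/s) = 141000 m / 1.11 m/s = 127000 s = 1.470 d.
k_d L₀/(k_a−k_d) = 0.0916×44.7/(1.49−0.0916) = 4.095/1.398 = 2.928 mg/L.
e^(−k_d t) = e^(−0.0916×1.470) = 0.8740; e^(−k_a t) = e^(−1.49×1.470) = 0.1118.
D = 2.928 × (0.8740 − 0.1118) + 1.99 × 0.1118 = 2.232 + 0.2226 = 2.454 mg/L.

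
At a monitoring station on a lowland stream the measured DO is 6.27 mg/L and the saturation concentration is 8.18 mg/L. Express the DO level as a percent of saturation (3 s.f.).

% saturation = C/C_s × 100 = 6.27/8.18 × 100 = 76.7 %.

76.7 % saturation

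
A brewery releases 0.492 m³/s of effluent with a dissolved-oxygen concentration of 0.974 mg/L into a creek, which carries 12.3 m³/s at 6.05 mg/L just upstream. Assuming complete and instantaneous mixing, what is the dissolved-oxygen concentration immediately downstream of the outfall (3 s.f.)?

5.85 mg/L

Flow-weighted mixing: C = (Q_r C_r + Q_w C_w)/(Q_r + Q_w)
= (12.3×6.05 + 0.492×0.974)/(12.3 + 0.492) = 74.89/12.79 = 5.855 mg/L.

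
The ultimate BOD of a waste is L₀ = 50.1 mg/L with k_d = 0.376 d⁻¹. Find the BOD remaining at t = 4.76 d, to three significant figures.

L_t = L₀ e^(−k_d t) = 50.1 × e^(−0.376×4.76) = 50.1 × 0.1670 = 8.367 mg/L.

L ≈ 8.37 mg/L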